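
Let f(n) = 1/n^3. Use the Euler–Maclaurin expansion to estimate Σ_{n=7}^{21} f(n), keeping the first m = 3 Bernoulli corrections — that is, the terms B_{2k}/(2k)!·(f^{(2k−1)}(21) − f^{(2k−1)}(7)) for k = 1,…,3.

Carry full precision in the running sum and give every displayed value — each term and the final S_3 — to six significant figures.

The integral term ∫_7^21 1/x^3 dx = 0.00907029.
Boundary: ½(f(7) + f(21)) = ½(0.00291545 + 0.000107980) = 0.00151172.
So far: 0.0105820.
k=1: B_{2}/(2)! × [f^{(1)}(21) − f^{(1)}(7)] = 1/12 × (-1.54257e-05 − (-0.00124948)) = 0.000102838.
Running total after k=1: 0.0106848.
k=2: B_{4}/(4)! × [f^{(3)}(21) − f^{(3)}(7)] = −1/720 × (-6.99577e-07 − (-0.000509992)) = -7.07350e-07.
Running total after k=2: 0.0106841.
k=3: B_{6}/(6)! × [f^{(5)}(21) − f^{(5)}(7)] = 1/30240 × (-6.66264e-08 − (-0.000437136)) = 1.44533e-08.

S_3 ≈ 0.0106842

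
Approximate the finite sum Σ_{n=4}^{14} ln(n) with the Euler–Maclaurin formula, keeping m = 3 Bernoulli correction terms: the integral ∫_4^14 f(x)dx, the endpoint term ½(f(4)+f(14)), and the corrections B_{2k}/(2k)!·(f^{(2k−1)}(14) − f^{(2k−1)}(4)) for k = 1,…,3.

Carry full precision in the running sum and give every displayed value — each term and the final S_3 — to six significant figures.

S_3 ≈ 23.3995

∫_4^14 ln(x) dx evaluates to 21.4016.
Endpoint term: (f(4) + f(14))/2 = (1.38629 + 2.63906)/2 = 2.01268.
Running total after boundary: 23.4143.
k=1: B_{2}/(2)! × [f^{(1)}(14) − f^{(1)}(4)] = 1/12 × (0.0714286 − 0.250000) = -0.0148810.
Running total after k=1: 23.3994.
k=2: B_{4}/(4)! × [f^{(3)}(14) − f^{(3)}(4)] = −1/720 × (0.000728863 − 0.0312500) = 4.23905e-05.
Running total after k=2: 23.3995.
k=3: B_{6}/(6)! × [f^{(5)}(14) − f^{(5)}(4)] = 1/30240 × (4.46243e-05 − 0.0234375) = -7.73574e-07.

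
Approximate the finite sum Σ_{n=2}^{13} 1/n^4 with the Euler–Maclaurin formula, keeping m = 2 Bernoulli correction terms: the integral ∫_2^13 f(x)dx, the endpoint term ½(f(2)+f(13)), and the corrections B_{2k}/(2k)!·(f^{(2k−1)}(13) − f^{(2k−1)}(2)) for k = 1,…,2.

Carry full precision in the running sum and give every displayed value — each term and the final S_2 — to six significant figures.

The integral term ∫_2^13 1/x^4 dx = 0.0415149.
Endpoint term: (f(2) + f(13))/2 = (0.0625000 + 3.50128e-05)/2 = 0.0312675.
Running total after boundary: 0.0727825.
Correction k=1: B_{2}/2! · (f^{(1)}(13) − f^{(1)}(2)) = 1/12 · (-1.07732e-05 − (-0.125000)) = 0.0104158.
Partial sum through k=1: 0.0831982.
Correction k=2: B_{4}/4! · (f^{(3)}(13) − f^{(3)}(2)) = −1/720 · (-1.91240e-06 − (-0.937500)) = -0.00130208.

S_2 ≈ 0.0818961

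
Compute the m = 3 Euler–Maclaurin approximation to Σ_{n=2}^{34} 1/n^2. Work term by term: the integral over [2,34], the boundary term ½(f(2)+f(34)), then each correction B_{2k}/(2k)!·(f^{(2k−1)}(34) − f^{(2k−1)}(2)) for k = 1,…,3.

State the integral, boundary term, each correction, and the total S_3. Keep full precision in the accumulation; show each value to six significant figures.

S_3 ≈ 0.615994

The integral term ∫_2^34 1/x^2 dx = 0.470588.
Endpoint term: (f(2) + f(34))/2 = (0.250000 + 0.000865052)/2 = 0.125433.
So far: 0.596021.
Order-1 term: 1/12 · (-5.08854e-05 − (-0.250000)) = 0.0208291.
Running total after k=1: 0.616850.
Order-2 term: −1/720 · (-5.28222e-07 − (-0.750000)) = -0.00104167.
Running total after k=2: 0.615808.
Order-3 term: 1/30240 · (-1.37082e-08 − (-5.62500)) = 0.000186012.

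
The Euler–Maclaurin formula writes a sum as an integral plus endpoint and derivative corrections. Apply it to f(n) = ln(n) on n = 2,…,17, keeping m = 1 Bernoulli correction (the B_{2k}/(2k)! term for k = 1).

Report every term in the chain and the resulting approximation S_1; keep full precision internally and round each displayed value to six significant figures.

S_1 ≈ 33.5047

The integral term ∫_2^17 ln(x) dx = 31.7783.
Boundary: ½(f(2) + f(17)) = ½(0.693147 + 2.83321) = 1.76318.
Running total after boundary: 33.5415.
k=1: B_{2}/(2)! × [f^{(1)}(17) − f^{(1)}(2)] = 1/12 × (0.0588235 − 0.500000) = -0.0367647.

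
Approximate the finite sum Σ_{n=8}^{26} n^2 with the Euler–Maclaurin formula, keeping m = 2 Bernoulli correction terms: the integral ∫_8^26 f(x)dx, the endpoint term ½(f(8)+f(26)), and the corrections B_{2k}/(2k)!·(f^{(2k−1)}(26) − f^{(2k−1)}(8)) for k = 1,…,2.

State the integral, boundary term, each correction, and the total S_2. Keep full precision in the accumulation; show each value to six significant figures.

∫_8^26 x^2 dx evaluates to 5688.00.
Endpoint term: (f(8) + f(26))/2 = (64.0000 + 676.000)/2 = 370.000.
Integral + boundary = 6058.00.
Correction k=1: B_{2}/2! · (f^{(1)}(26) − f^{(1)}(8)) = 1/12 · (52.0000 − 16.0000) = 3.00000.
After k=1: 6061.00.
Correction k=2: B_{4}/4! · (f^{(3)}(26) − f^{(3)}(8)) = −1/720 · (0.00000 − 0.00000) = 0.00000.

S_2 ≈ 6061.00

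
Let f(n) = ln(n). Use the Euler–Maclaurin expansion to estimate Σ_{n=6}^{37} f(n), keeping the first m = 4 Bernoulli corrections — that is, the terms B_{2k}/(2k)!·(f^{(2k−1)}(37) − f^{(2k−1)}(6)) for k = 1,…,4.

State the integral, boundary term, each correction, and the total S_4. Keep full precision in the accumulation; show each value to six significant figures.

Integral: ∫_6^37 ln(x) dx = 91.8534.
Endpoint term: (f(6) + f(37))/2 = (1.79176 + 3.61092)/2 = 2.70134.
Integral + boundary = 94.5547.
k=1: B_{2}/(2)! × [f^{(1)}(37) − f^{(1)}(6)] = 1/12 × (0.0270270 − 0.166667) = -0.0116366.
Running total after k=1: 94.5431.
k=2: B_{4}/(4)! × [f^{(3)}(37) − f^{(3)}(6)] = −1/720 × (3.94843e-05 − 0.00925926) = 1.28052e-05.
Running total after k=2: 94.5431.
k=3: B_{6}/(6)! × [f^{(5)}(37) − f^{(5)}(6)] = 1/30240 × (3.46101e-07 − 0.00308642) = -1.02053e-07.
Running total after k=3: 94.5431.
k=4: B_{8}/(8)! × [f^{(7)}(37) − f^{(7)}(6)] = −1/1209600 × (7.58439e-09 − 0.00257202) = 2.12633e-09.

S_4 ≈ 94.5431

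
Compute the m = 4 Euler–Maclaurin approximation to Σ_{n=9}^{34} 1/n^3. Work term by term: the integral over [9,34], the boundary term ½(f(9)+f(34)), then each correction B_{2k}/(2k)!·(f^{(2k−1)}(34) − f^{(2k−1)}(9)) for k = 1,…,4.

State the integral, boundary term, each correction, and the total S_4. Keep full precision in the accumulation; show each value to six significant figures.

Integral: ∫_9^34 1/x^3 dx = 0.00574031.
½[f(9) + f(34)] = ½[0.00137174 + 2.54427e-05] = 0.000698592.
Integral + boundary = 0.00643891.
Order-1 term: 1/12 · (-2.24494e-06 − (-0.000457247)) = 3.79169e-05.
After k=1: 0.00647682.
Order-2 term: −1/720 · (-3.88399e-08 − (-0.000112901)) = -1.56752e-07.
After k=2: 0.00647667.
Order-3 term: 1/30240 · (-1.41114e-09 − (-5.85410e-05)) = 1.93583e-09.
After k=3: 0.00647667.
Order-4 term: −1/1209600 · (-8.78909e-11 − (-5.20365e-05)) = -4.30195e-11.

S_4 ≈ 0.00647667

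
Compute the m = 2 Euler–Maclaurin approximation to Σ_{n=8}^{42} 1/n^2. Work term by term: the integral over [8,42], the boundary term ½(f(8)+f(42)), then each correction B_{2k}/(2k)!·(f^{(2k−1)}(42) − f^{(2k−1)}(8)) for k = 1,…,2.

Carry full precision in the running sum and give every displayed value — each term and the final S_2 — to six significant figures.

S_2 ≈ 0.109609

Integral: ∫_8^42 1/x^2 dx = 0.101190.
½[f(8) + f(42)] = ½[0.0156250 + 0.000566893] = 0.00809595.
Running total after boundary: 0.109286.
Correction k=1: B_{2}/2! · (f^{(1)}(42) − f^{(1)}(8)) = 1/12 · (-2.69949e-05 − (-0.00390625)) = 0.000323271.
Running total after k=1: 0.109610.
Correction k=2: B_{4}/4! · (f^{(3)}(42) − f^{(3)}(8)) = −1/720 · (-1.83639e-07 − (-0.000732422)) = -1.01700e-06.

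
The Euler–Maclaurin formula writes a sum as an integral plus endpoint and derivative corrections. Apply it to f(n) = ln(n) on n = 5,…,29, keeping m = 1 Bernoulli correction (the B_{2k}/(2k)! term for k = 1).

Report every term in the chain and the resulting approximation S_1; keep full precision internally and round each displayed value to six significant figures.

The integral term ∫_5^29 ln(x) dx = 65.6044.
½[f(5) + f(29)] = ½[1.60944 + 3.36730] = 2.48837.
So far: 68.0928.
k=1: B_{2}/(2)! × [f^{(1)}(29) − f^{(1)}(5)] = 1/12 × (0.0344828 − 0.200000) = -0.0137931.

S_1 ≈ 68.0790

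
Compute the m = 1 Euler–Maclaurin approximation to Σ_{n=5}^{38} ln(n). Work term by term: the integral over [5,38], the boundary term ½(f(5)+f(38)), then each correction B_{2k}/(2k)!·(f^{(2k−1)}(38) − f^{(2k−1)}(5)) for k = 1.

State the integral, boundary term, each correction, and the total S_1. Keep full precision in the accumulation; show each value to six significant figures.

S_1 ≈ 99.7901

Integral: ∫_5^38 ln(x) dx = 97.1811.
Boundary: ½(f(5) + f(38)) = ½(1.60944 + 3.63759) = 2.62351.
Running total after boundary: 99.8046.
Correction k=1: B_{2}/2! · (f^{(1)}(38) − f^{(1)}(5)) = 1/12 · (0.0263158 − 0.200000) = -0.0144737.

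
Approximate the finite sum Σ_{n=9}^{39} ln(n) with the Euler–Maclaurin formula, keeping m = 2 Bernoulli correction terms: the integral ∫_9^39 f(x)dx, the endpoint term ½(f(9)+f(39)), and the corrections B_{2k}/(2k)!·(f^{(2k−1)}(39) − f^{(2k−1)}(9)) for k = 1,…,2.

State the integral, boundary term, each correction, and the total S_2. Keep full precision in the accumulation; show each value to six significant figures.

Integral: ∫_9^39 ln(x) dx = 93.1039.
½[f(9) + f(39)] = ½[2.19722 + 3.66356] = 2.93039.
Integral + boundary = 96.0343.
Order-1 term: 1/12 · (0.0256410 − 0.111111) = -0.00712251.
After k=1: 96.0272.
Order-2 term: −1/720 · (3.37160e-05 − 0.00274348) = 3.76357e-06.

S_2 ≈ 96.0272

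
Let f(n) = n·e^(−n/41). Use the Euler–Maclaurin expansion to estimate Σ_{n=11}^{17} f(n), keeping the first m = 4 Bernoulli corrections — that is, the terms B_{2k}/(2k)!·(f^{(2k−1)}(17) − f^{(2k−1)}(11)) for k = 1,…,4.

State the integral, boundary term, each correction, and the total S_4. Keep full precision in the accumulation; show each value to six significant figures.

Integral: ∫_11^17 x·e^(−x/41) dx = 59.4424.
½[f(11) + f(17)] = ½[8.41152 + 11.2299] = 9.82071.
Integral + boundary = 69.2631.
Correction k=1: B_{2}/2! · (f^{(1)}(17) − f^{(1)}(11)) = 1/12 · (0.386682 − 0.559525) = -0.0144036.
After k=1: 69.2487.
Correction k=2: B_{4}/4! · (f^{(3)}(17) − f^{(3)}(11)) = −1/720 · (0.00101597 − 0.00124265) = 3.14831e-07.
After k=2: 69.2487.
Correction k=3: B_{6}/6! · (f^{(5)}(17) − f^{(5)}(11)) = 1/30240 · (1.07193e-06 − 1.28046e-06) = -6.89577e-12.
After k=3: 69.2487.
Correction k=4: B_{8}/8! · (f^{(7)}(17) − f^{(7)}(11)) = −1/1209600 · (9.15806e-10 − 1.08369e-09) = 1.38791e-16.

S_4 ≈ 69.2487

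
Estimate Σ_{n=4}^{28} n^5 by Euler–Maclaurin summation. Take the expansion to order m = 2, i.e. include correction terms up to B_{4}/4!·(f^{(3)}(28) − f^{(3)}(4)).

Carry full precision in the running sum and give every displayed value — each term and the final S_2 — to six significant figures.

S_2 ≈ 8.91760e+07

Integral: ∫_4^28 x^5 dx = 8.03144e+07.
Endpoint term: (f(4) + f(28))/2 = (1024.00 + 1.72104e+07)/2 = 8.60570e+06.
Integral + boundary = 8.89201e+07.
Correction k=1: B_{2}/2! · (f^{(1)}(28) − f^{(1)}(4)) = 1/12 · (3.07328e+06 − 1280.00) = 256000.
Partial sum through k=1: 8.91761e+07.
Correction k=2: B_{4}/4! · (f^{(3)}(28) − f^{(3)}(4)) = −1/720 · (47040.0 − 960.000) = -64.0000.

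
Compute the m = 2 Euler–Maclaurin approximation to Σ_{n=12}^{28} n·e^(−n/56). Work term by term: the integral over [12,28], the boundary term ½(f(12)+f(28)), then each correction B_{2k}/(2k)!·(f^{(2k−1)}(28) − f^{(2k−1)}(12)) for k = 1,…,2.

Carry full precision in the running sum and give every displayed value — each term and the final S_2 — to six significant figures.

S_2 ≈ 233.691

The integral term ∫_12^28 x·e^(−x/56) dx = 220.384.
Boundary: ½(f(12) + f(28)) = ½(9.68541 + 16.9829) = 13.3341.
Integral + boundary = 233.718.
k=1: B_{2}/(2)! × [f^{(1)}(28) − f^{(1)}(12)] = 1/12 × (0.303265 − 0.634164) = -0.0275749.
After k=1: 233.691.
k=2: B_{4}/(4)! × [f^{(3)}(28) − f^{(3)}(12)] = −1/720 × (0.000483523 − 0.000716964) = 3.24224e-07.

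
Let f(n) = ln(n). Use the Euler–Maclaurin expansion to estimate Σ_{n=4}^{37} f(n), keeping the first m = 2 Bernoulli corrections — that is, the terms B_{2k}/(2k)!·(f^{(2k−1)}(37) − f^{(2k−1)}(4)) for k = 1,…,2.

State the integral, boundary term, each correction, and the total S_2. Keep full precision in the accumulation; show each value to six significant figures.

The integral term ∫_4^37 ln(x) dx = 95.0588.
Boundary: ½(f(4) + f(37)) = ½(1.38629 + 3.61092) = 2.49861.
Integral + boundary = 97.5574.
Correction k=1: B_{2}/2! · (f^{(1)}(37) − f^{(1)}(4)) = 1/12 · (0.0270270 − 0.250000) = -0.0185811.
After k=1: 97.5388.
Correction k=2: B_{4}/4! · (f^{(3)}(37) − f^{(3)}(4)) = −1/720 · (3.94843e-05 − 0.0312500) = 4.33479e-05.

S_2 ≈ 97.5389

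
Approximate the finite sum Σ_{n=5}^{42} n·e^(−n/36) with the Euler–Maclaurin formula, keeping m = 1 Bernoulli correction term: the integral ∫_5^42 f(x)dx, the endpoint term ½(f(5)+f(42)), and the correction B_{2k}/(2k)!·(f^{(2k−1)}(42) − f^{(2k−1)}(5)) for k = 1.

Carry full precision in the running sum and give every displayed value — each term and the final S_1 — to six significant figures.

The integral term ∫_5^42 x·e^(−x/36) dx = 410.179.
Boundary: ½(f(5) + f(42)) = ½(4.35162 + 13.0789) = 8.71528.
Running total after boundary: 418.894.
Order-1 term: 1/12 · (-0.0519005 − 0.749446) = -0.0667789.

S_1 ≈ 418.828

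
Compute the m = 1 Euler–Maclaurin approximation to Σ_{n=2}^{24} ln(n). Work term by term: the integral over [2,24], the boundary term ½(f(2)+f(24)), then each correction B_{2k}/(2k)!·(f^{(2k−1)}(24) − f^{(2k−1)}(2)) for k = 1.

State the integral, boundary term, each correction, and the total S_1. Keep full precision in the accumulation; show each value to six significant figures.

S_1 ≈ 54.7844

∫_2^24 ln(x) dx evaluates to 52.8870.
Endpoint term: (f(2) + f(24))/2 = (0.693147 + 3.17805)/2 = 1.93560.
Running total after boundary: 54.8226.
k=1: B_{2}/(2)! × [f^{(1)}(24) − f^{(1)}(2)] = 1/12 × (0.0416667 − 0.500000) = -0.0381944.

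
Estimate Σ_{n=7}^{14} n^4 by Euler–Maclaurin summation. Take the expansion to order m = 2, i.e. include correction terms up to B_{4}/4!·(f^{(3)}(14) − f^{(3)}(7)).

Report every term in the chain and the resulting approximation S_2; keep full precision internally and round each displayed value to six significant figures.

Integral: ∫_7^14 x^4 dx = 104203.
Boundary: ½(f(7) + f(14)) = ½(2401.00 + 38416.0) = 20408.5.
Running total after boundary: 124612.
Correction k=1: B_{2}/2! · (f^{(1)}(14) − f^{(1)}(7)) = 1/12 · (10976.0 − 1372.00) = 800.333.
After k=1: 125412.
Correction k=2: B_{4}/4! · (f^{(3)}(14) − f^{(3)}(7)) = −1/720 · (336.000 − 168.000) = -0.233333.

S_2 ≈ 125412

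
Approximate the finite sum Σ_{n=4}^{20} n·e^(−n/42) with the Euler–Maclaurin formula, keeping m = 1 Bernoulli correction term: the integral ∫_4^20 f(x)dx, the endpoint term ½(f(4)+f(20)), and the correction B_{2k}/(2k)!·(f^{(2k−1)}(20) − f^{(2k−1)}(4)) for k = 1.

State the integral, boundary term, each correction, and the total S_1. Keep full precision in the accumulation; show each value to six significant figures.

S_1 ≈ 147.017

Integral: ∫_4^20 x·e^(−x/42) dx = 139.028.
Boundary: ½(f(4) + f(20)) = ½(3.63663 + 12.4229) = 8.02976.
Running total after boundary: 147.058.
Order-1 term: 1/12 · (0.325362 − 0.822570) = -0.0414340.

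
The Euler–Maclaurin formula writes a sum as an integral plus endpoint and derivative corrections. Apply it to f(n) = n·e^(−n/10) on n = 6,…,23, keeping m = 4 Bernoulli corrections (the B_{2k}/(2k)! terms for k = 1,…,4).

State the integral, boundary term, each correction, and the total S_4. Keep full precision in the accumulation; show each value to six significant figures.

S_4 ≈ 57.4947

The integral term ∫_6^23 x·e^(−x/10) dx = 54.7244.
Endpoint term: (f(6) + f(23))/2 = (3.29287 + 2.30595)/2 = 2.79941.
So far: 57.5239.
Order-1 term: 1/12 · (-0.130336 − 0.219525) = -0.0291551.
Partial sum through k=1: 57.4947.
Order-2 term: −1/720 · (0.000701812 − 0.0131715) = 1.73190e-05.
Partial sum through k=2: 57.4947.
Order-3 term: 1/30240 · (2.70699e-05 − 0.000241477) = -7.09019e-09.
Partial sum through k=3: 57.4947.
Order-4 term: −1/1209600 · (4.71217e-07 − 3.51239e-06) = 2.51420e-12.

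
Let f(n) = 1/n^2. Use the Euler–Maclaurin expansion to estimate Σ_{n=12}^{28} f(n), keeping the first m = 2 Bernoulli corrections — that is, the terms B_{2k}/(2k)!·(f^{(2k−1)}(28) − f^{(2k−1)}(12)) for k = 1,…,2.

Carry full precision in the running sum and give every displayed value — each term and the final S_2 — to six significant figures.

Integral: ∫_12^28 1/x^2 dx = 0.0476190.
Endpoint term: (f(12) + f(28))/2 = (0.00694444 + 0.00127551)/2 = 0.00410998.
Running total after boundary: 0.0517290.
Order-1 term: 1/12 · (-9.11079e-05 − (-0.00115741)) = 8.88583e-05.
Partial sum through k=1: 0.0518179.
Order-2 term: −1/720 · (-1.39451e-06 − (-9.64506e-05)) = -1.32022e-07.

S_2 ≈ 0.0518178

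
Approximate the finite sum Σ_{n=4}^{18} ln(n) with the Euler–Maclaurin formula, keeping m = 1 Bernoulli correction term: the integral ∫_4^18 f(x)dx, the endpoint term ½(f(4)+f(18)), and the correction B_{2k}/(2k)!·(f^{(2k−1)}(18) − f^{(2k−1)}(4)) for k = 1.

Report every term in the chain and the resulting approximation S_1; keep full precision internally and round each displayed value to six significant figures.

S_1 ≈ 34.6036

Integral: ∫_4^18 ln(x) dx = 32.4815.
½[f(4) + f(18)] = ½[1.38629 + 2.89037] = 2.13833.
Running total after boundary: 34.6198.
Correction k=1: B_{2}/2! · (f^{(1)}(18) − f^{(1)}(4)) = 1/12 · (0.0555556 − 0.250000) = -0.0162037.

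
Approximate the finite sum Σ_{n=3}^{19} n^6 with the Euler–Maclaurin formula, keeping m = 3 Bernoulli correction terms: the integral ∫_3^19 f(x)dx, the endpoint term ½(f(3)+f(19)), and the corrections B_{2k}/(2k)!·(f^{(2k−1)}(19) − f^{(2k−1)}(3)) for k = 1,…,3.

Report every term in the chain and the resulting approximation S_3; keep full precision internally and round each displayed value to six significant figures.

S_3 ≈ 1.52456e+08

∫_3^19 x^6 dx evaluates to 1.27696e+08.
Boundary: ½(f(3) + f(19)) = ½(729.000 + 4.70459e+07) = 2.35233e+07.
So far: 1.51219e+08.
Order-1 term: 1/12 · (1.48566e+07 − 1458.00) = 1.23793e+06.
After k=1: 1.52457e+08.
Order-2 term: −1/720 · (823080 − 3240.00) = -1138.67.
After k=2: 1.52456e+08.
Order-3 term: 1/30240 · (13680.0 − 2160.00) = 0.380952.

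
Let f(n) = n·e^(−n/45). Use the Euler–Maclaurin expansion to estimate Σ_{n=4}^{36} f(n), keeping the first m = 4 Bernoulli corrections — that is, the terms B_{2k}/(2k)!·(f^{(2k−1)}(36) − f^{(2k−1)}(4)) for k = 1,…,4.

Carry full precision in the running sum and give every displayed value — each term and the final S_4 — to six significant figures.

S_4 ≈ 389.510

The integral term ∫_4^36 x·e^(−x/45) dx = 379.655.
Endpoint term: (f(4) + f(36))/2 = (3.65979 + 16.1758)/2 = 9.91782.
Integral + boundary = 389.572.
k=1: B_{2}/(2)! × [f^{(1)}(36) − f^{(1)}(4)] = 1/12 × (0.0898658 − 0.833619) = -0.0619794.
Running total after k=1: 389.510.
k=2: B_{4}/(4)! × [f^{(3)}(36) − f^{(3)}(4)] = −1/720 × (0.000488160 − 0.00131532) = 1.14883e-06.
Running total after k=2: 389.510.
k=3: B_{6}/(6)! × [f^{(5)}(36) − f^{(5)}(4)] = 1/30240 × (4.60218e-07 − 1.09579e-06) = -2.10175e-11.
Running total after k=3: 389.510.
k=4: B_{8}/(8)! × [f^{(7)}(36) − f^{(7)}(4)] = −1/1209600 × (3.35491e-10 − 7.61498e-10) = 3.52188e-16.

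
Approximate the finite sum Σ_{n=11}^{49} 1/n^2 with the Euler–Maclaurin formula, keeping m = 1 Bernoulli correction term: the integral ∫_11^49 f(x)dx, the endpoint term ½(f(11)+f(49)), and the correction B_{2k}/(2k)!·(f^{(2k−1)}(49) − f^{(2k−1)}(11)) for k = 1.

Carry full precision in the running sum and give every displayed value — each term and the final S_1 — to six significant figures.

Integral: ∫_11^49 1/x^2 dx = 0.0705009.
Boundary: ½(f(11) + f(49)) = ½(0.00826446 + 0.000416493) = 0.00434048.
Running total after boundary: 0.0748414.
Correction k=1: B_{2}/2! · (f^{(1)}(49) − f^{(1)}(11)) = 1/12 · (-1.69997e-05 − (-0.00150263)) = 0.000123802.

S_1 ≈ 0.0749652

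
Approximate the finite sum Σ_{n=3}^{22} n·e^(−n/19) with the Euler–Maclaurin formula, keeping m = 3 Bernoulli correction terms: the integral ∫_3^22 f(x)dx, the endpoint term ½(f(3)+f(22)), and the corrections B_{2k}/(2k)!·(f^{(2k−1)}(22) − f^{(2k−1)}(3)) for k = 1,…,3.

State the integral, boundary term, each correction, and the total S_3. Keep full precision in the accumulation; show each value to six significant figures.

∫_3^22 x·e^(−x/19) dx evaluates to 112.226.
Endpoint term: (f(3) + f(22))/2 = (2.56182 + 6.91123)/2 = 4.73652.
Running total after boundary: 116.963.
Order-1 term: 1/12 · (-0.0496021 − 0.719107) = -0.0640591.
Running total after k=1: 116.899.
Order-2 term: −1/720 · (0.00160302 − 0.00672295) = 7.11101e-06.
Running total after k=2: 116.899.
Order-3 term: 1/30240 · (9.26163e-06 − 3.17283e-05) = -7.42946e-10.

S_3 ≈ 116.899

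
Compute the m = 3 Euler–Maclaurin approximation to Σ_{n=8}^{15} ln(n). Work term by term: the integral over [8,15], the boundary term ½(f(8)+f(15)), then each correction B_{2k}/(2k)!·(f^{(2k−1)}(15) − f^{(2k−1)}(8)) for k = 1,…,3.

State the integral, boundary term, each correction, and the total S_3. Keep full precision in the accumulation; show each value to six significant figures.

S_3 ≈ 19.3741

The integral term ∫_8^15 ln(x) dx = 16.9852.
Boundary: ½(f(8) + f(15)) = ½(2.07944 + 2.70805) = 2.39375.
Running total after boundary: 19.3790.
k=1: B_{2}/(2)! × [f^{(1)}(15) − f^{(1)}(8)] = 1/12 × (0.0666667 − 0.125000) = -0.00486111.
Running total after k=1: 19.3741.
k=2: B_{4}/(4)! × [f^{(3)}(15) − f^{(3)}(8)] = −1/720 × (0.000592593 − 0.00390625) = 4.60230e-06.
Running total after k=2: 19.3741.
k=3: B_{6}/(6)! × [f^{(5)}(15) − f^{(5)}(8)] = 1/30240 × (3.16049e-05 − 0.000732422) = -2.31752e-08.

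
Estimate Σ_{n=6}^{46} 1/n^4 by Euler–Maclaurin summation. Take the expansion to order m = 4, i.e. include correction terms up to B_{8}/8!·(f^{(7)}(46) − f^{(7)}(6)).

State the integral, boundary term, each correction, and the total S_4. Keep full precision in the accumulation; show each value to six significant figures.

∫_6^46 1/x^4 dx evaluates to 0.00153979.
Boundary: ½(f(6) + f(46)) = ½(0.000771605 + 2.23341e-07) = 0.000385914.
Integral + boundary = 0.00192570.
k=1: B_{2}/(2)! × [f^{(1)}(46) − f^{(1)}(6)] = 1/12 × (-1.94210e-08 − (-0.000514403)) = 4.28653e-05.
Partial sum through k=1: 0.00196856.
k=2: B_{4}/(4)! × [f^{(3)}(46) − f^{(3)}(6)] = −1/720 × (-2.75345e-10 − (-0.000428669)) = -5.95374e-07.
Partial sum through k=2: 0.00196797.
k=3: B_{6}/(6)! × [f^{(5)}(46) − f^{(5)}(6)] = 1/30240 × (-7.28700e-12 − (-0.000666819)) = 2.20509e-08.
Partial sum through k=3: 0.00196799.
k=4: B_{8}/(8)! × [f^{(7)}(46) − f^{(7)}(6)] = −1/1209600 × (-3.09939e-13 − (-0.00166705)) = -1.37818e-09.

S_4 ≈ 0.00196799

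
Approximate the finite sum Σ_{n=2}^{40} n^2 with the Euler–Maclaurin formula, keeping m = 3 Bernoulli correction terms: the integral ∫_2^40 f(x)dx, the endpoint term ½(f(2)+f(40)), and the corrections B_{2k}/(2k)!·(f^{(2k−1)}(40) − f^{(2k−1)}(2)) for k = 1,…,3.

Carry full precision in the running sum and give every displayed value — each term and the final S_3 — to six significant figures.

S_3 ≈ 22139.0

∫_2^40 x^2 dx evaluates to 21330.7.
½[f(2) + f(40)] = ½[4.00000 + 1600.00] = 802.000.
So far: 22132.7.
Correction k=1: B_{2}/2! · (f^{(1)}(40) − f^{(1)}(2)) = 1/12 · (80.0000 − 4.00000) = 6.33333.
After k=1: 22139.0.
Correction k=2: B_{4}/4! · (f^{(3)}(40) − f^{(3)}(2)) = −1/720 · (0.00000 − 0.00000) = 0.00000.
After k=2: 22139.0.
Correction k=3: B_{6}/6! · (f^{(5)}(40) − f^{(5)}(2)) = 1/30240 · (0.00000 − 0.00000) = 0.00000.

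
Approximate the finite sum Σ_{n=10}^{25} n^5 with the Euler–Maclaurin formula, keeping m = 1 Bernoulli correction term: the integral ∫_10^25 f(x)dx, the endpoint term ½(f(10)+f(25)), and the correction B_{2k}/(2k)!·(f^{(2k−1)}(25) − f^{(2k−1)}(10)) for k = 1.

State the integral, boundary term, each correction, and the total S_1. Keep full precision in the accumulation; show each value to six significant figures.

The integral term ∫_10^25 x^5 dx = 4.05234e+07.
½[f(10) + f(25)] = ½[100000 + 9.76562e+06] = 4.93281e+06.
So far: 4.54562e+07.
k=1: B_{2}/(2)! × [f^{(1)}(25) − f^{(1)}(10)] = 1/12 × (1.95312e+06 − 50000.0) = 158594.

S_1 ≈ 4.56148e+07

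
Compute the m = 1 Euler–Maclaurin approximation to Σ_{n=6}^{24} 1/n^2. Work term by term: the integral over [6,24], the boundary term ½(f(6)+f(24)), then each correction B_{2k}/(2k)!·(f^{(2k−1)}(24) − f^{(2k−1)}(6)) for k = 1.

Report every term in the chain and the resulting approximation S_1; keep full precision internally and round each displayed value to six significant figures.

Integral: ∫_6^24 1/x^2 dx = 0.125000.
½[f(6) + f(24)] = ½[0.0277778 + 0.00173611] = 0.0147569.
So far: 0.139757.
k=1: B_{2}/(2)! × [f^{(1)}(24) − f^{(1)}(6)] = 1/12 × (-0.000144676 − (-0.00925926)) = 0.000759549.

S_1 ≈ 0.140516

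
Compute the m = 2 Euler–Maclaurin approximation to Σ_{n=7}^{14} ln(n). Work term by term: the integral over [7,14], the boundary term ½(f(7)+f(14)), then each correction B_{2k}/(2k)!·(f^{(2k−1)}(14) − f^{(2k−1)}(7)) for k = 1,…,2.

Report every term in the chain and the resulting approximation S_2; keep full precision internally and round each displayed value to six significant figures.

S_2 ≈ 18.6120

Integral: ∫_7^14 ln(x) dx = 16.3254.
Boundary: ½(f(7) + f(14)) = ½(1.94591 + 2.63906) = 2.29248.
Running total after boundary: 18.6179.
k=1: B_{2}/(2)! × [f^{(1)}(14) − f^{(1)}(7)] = 1/12 × (0.0714286 − 0.142857) = -0.00595238.
After k=1: 18.6120.
k=2: B_{4}/(4)! × [f^{(3)}(14) − f^{(3)}(7)] = −1/720 × (0.000728863 − 0.00583090) = 7.08617e-06.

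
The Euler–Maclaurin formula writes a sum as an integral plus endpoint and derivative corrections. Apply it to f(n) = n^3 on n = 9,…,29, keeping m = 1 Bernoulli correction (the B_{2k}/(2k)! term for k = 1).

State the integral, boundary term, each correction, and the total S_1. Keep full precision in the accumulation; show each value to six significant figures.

S_1 ≈ 187929

Integral: ∫_9^29 x^3 dx = 175180.
Endpoint term: (f(9) + f(29))/2 = (729.000 + 24389.0)/2 = 12559.0.
So far: 187739.
Order-1 term: 1/12 · (2523.00 − 243.000) = 190.000.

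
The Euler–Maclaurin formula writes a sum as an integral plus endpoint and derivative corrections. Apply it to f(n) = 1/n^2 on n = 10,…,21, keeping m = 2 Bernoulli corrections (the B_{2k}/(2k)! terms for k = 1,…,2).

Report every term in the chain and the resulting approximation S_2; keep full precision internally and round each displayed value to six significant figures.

Integral: ∫_10^21 1/x^2 dx = 0.0523810.
Endpoint term: (f(10) + f(21))/2 = (0.0100000 + 0.00226757)/2 = 0.00613379.
So far: 0.0585147.
k=1: B_{2}/(2)! × [f^{(1)}(21) − f^{(1)}(10)] = 1/12 × (-0.000215959 − (-0.00200000)) = 0.000148670.
Partial sum through k=1: 0.0586634.
k=2: B_{4}/(4)! × [f^{(3)}(21) − f^{(3)}(10)] = −1/720 × (-5.87645e-06 − (-0.000240000)) = -3.25172e-07.

S_2 ≈ 0.0586631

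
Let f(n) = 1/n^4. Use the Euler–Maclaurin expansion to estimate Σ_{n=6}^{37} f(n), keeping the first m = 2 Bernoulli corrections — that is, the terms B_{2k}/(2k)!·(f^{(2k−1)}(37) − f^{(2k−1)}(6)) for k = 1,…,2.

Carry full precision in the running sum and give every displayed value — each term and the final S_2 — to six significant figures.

The integral term ∫_6^37 1/x^4 dx = 0.00153663.
Endpoint term: (f(6) + f(37))/2 = (0.000771605 + 5.33572e-07)/2 = 0.000386069.
Running total after boundary: 0.00192270.
Correction k=1: B_{2}/2! · (f^{(1)}(37) − f^{(1)}(6)) = 1/12 · (-5.76835e-08 − (-0.000514403)) = 4.28621e-05.
Partial sum through k=1: 0.00196556.
Correction k=2: B_{4}/4! · (f^{(3)}(37) − f^{(3)}(6)) = −1/720 · (-1.26406e-09 − (-0.000428669)) = -5.95372e-07.

S_2 ≈ 0.00196497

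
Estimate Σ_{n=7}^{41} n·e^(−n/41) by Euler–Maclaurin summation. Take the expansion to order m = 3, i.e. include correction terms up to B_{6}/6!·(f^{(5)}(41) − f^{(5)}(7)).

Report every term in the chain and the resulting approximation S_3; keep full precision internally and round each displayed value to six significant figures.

S_3 ≈ 432.741

∫_7^41 x·e^(−x/41) dx evaluates to 422.307.
Endpoint term: (f(7) + f(41))/2 = (5.90133 + 15.0831)/2 = 10.4922.
Integral + boundary = 432.799.
Order-1 term: 1/12 · (0.00000 − 0.699113) = -0.0582594.
Running total after k=1: 432.741.
Order-2 term: −1/720 · (0.000437691 − 0.00141892) = 1.36282e-06.
Running total after k=2: 432.741.
Order-3 term: 1/30240 · (5.20751e-07 − 1.44078e-06) = -3.04243e-11.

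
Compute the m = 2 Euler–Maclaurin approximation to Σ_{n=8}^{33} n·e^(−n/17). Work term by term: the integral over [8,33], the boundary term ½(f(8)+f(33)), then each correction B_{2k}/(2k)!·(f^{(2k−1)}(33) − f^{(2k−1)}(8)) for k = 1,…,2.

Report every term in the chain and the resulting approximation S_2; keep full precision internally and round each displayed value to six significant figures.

S_2 ≈ 148.293

∫_8^33 x·e^(−x/17) dx evaluates to 143.465.
Endpoint term: (f(8) + f(33))/2 = (4.99708 + 4.73665)/2 = 4.86687.
So far: 148.332.
Correction k=1: B_{2}/2! · (f^{(1)}(33) − f^{(1)}(8)) = 1/12 · (-0.135092 − 0.330689) = -0.0388151.
Running total after k=1: 148.293.
Correction k=2: B_{4}/4! · (f^{(3)}(33) − f^{(3)}(8)) = −1/720 · (0.000525876 − 0.00546698) = 6.86265e-06.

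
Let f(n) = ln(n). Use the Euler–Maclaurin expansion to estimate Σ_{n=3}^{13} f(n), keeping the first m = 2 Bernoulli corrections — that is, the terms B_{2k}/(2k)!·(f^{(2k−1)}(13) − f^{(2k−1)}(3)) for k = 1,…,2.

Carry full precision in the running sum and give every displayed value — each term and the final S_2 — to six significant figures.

∫_3^13 ln(x) dx evaluates to 20.0485.
½[f(3) + f(13)] = ½[1.09861 + 2.56495] = 1.83178.
Running total after boundary: 21.8803.
Correction k=1: B_{2}/2! · (f^{(1)}(13) − f^{(1)}(3)) = 1/12 · (0.0769231 − 0.333333) = -0.0213675.
Running total after k=1: 21.8589.
Correction k=2: B_{4}/4! · (f^{(3)}(13) − f^{(3)}(3)) = −1/720 · (0.000910332 − 0.0740741) = 0.000101616.

S_2 ≈ 21.8590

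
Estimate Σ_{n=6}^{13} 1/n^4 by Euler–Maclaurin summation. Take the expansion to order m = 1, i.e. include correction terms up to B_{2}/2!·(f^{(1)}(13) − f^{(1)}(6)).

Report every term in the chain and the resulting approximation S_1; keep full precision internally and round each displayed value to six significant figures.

S_1 ≈ 0.00183677

The integral term ∫_6^13 1/x^4 dx = 0.00139149.
Boundary: ½(f(6) + f(13)) = ½(0.000771605 + 3.50128e-05) = 0.000403309.
Integral + boundary = 0.00179480.
Order-1 term: 1/12 · (-1.07732e-05 − (-0.000514403)) = 4.19692e-05.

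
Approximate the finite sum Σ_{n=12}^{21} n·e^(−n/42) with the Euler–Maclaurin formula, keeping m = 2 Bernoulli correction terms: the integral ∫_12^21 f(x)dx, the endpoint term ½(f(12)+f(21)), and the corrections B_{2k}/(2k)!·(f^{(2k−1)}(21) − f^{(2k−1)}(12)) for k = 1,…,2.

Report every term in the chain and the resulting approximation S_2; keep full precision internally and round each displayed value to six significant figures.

The integral term ∫_12^21 x·e^(−x/42) dx = 99.4704.
Endpoint term: (f(12) + f(21))/2 = (9.01773 + 12.7371)/2 = 10.8774.
Running total after boundary: 110.348.
Correction k=1: B_{2}/2! · (f^{(1)}(21) − f^{(1)}(12)) = 1/12 · (0.303265 − 0.536769) = -0.0194587.
Partial sum through k=1: 110.328.
Correction k=2: B_{4}/4! · (f^{(3)}(21) − f^{(3)}(12)) = −1/720 · (0.000859596 − 0.00115631) = 4.12098e-07.

S_2 ≈ 110.328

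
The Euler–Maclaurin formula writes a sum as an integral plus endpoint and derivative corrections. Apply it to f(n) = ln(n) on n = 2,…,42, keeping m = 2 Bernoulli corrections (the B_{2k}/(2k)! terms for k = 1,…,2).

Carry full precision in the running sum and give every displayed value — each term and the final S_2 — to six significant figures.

S_2 ≈ 117.772

∫_2^42 ln(x) dx evaluates to 115.596.
Endpoint term: (f(2) + f(42))/2 = (0.693147 + 3.73767)/2 = 2.21541.
So far: 117.811.
Correction k=1: B_{2}/2! · (f^{(1)}(42) − f^{(1)}(2)) = 1/12 · (0.0238095 − 0.500000) = -0.0396825.
Partial sum through k=1: 117.772.
Correction k=2: B_{4}/4! · (f^{(3)}(42) − f^{(3)}(2)) = −1/720 · (2.69949e-05 − 0.250000) = 0.000347185.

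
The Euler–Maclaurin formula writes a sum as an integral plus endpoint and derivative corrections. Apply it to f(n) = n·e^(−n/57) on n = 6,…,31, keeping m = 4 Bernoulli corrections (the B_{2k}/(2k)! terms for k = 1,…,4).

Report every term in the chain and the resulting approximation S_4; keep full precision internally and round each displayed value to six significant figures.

∫_6^31 x·e^(−x/57) dx evaluates to 320.410.
Boundary: ½(f(6) + f(31)) = ½(5.40053 + 17.9956) = 11.6981.
Integral + boundary = 332.108.
Correction k=1: B_{2}/2! · (f^{(1)}(31) − f^{(1)}(6)) = 1/12 · (0.264791 − 0.805342) = -0.0450459.
Running total after k=1: 332.063.
Correction k=2: B_{4}/4! · (f^{(3)}(31) − f^{(3)}(6)) = −1/720 · (0.000438842 − 0.000801944) = 5.04309e-07.
Running total after k=2: 332.063.
Correction k=3: B_{6}/6! · (f^{(5)}(31) − f^{(5)}(6)) = 1/30240 · (2.45055e-07 − 4.17364e-07) = -5.69803e-12.
Running total after k=3: 332.063.
Correction k=4: B_{8}/8! · (f^{(7)}(31) − f^{(7)}(6)) = −1/1209600 · (1.09277e-10 − 1.80948e-10) = 5.92517e-17.

S_4 ≈ 332.063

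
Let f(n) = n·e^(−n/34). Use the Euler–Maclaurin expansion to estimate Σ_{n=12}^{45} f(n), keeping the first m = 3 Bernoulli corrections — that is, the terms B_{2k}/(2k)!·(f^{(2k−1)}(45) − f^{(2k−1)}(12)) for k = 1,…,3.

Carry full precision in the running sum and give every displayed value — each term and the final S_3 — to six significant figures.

The integral term ∫_12^45 x·e^(−x/34) dx = 383.898.
½[f(12) + f(45)] = ½[8.43142 + 11.9787] = 10.2051.
Integral + boundary = 394.103.
Correction k=1: B_{2}/2! · (f^{(1)}(45) − f^{(1)}(12)) = 1/12 · (-0.0861216 − 0.454636) = -0.0450631.
After k=1: 394.058.
Correction k=2: B_{4}/4! · (f^{(3)}(45) − f^{(3)}(12)) = −1/720 · (0.000386044 − 0.00160889) = 1.69839e-06.
After k=2: 394.058.
Correction k=3: B_{6}/6! · (f^{(5)}(45) − f^{(5)}(12)) = 1/30240 · (7.32342e-07 − 2.44333e-06) = -5.65803e-11.

S_3 ≈ 394.058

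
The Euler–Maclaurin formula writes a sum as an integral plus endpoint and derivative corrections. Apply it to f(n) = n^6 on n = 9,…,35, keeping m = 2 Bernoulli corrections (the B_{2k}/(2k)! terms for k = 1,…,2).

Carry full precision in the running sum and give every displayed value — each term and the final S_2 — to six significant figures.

∫_9^35 x^6 dx evaluates to 9.19064e+09.
½[f(9) + f(35)] = ½[531441 + 1.83827e+09] = 9.19399e+08.
Running total after boundary: 1.01100e+10.
Order-1 term: 1/12 · (3.15131e+08 − 354294) = 2.62314e+07.
Running total after k=1: 1.01363e+10.
Order-2 term: −1/720 · (5.14500e+06 − 87480.0) = -7024.33.

S_2 ≈ 1.01363e+10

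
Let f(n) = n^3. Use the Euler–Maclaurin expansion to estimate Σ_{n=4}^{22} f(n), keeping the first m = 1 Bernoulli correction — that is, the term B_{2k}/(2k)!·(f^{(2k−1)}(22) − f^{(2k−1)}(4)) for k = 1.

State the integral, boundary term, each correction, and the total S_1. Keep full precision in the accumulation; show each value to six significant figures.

∫_4^22 x^3 dx evaluates to 58500.0.
Boundary: ½(f(4) + f(22)) = ½(64.0000 + 10648.0) = 5356.00.
So far: 63856.0.
Correction k=1: B_{2}/2! · (f^{(1)}(22) − f^{(1)}(4)) = 1/12 · (1452.00 − 48.0000) = 117.000.

S_1 ≈ 63973.0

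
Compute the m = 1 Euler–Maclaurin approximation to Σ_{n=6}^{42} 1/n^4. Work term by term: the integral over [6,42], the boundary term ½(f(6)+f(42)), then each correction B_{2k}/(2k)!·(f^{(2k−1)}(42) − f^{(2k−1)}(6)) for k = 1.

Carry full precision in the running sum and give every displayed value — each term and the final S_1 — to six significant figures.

S_1 ≈ 0.00196754

Integral: ∫_6^42 1/x^4 dx = 0.00153871.
Boundary: ½(f(6) + f(42)) = ½(0.000771605 + 3.21368e-07) = 0.000385963.
So far: 0.00192467.
k=1: B_{2}/(2)! × [f^{(1)}(42) − f^{(1)}(6)] = 1/12 × (-3.06065e-08 − (-0.000514403)) = 4.28644e-05.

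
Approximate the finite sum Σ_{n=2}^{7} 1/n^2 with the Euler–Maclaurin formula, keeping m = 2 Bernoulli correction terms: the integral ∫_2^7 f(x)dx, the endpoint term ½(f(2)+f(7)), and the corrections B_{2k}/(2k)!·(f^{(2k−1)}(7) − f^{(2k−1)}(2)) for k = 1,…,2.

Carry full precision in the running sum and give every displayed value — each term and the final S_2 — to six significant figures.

S_2 ≈ 0.511655

Integral: ∫_2^7 1/x^2 dx = 0.357143.
Boundary: ½(f(2) + f(7)) = ½(0.250000 + 0.0204082) = 0.135204.
Integral + boundary = 0.492347.
k=1: B_{2}/(2)! × [f^{(1)}(7) − f^{(1)}(2)] = 1/12 × (-0.00583090 − (-0.250000)) = 0.0203474.
Partial sum through k=1: 0.512694.
k=2: B_{4}/(4)! × [f^{(3)}(7) − f^{(3)}(2)] = −1/720 × (-0.00142798 − (-0.750000)) = -0.00103968.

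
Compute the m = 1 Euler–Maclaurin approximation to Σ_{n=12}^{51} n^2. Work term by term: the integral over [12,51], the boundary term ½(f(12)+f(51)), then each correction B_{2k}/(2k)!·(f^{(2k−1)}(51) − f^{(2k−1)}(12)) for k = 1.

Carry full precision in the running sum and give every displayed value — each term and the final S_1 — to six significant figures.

Integral: ∫_12^51 x^2 dx = 43641.0.
Boundary: ½(f(12) + f(51)) = ½(144.000 + 2601.00) = 1372.50.
Running total after boundary: 45013.5.
Correction k=1: B_{2}/2! · (f^{(1)}(51) − f^{(1)}(12)) = 1/12 · (102.000 − 24.0000) = 6.50000.

S_1 ≈ 45020.0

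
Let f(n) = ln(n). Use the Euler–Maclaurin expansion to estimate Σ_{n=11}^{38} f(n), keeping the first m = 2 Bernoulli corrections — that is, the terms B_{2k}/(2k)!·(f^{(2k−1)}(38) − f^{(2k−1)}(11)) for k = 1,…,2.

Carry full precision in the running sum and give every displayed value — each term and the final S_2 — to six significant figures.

Integral: ∫_11^38 ln(x) dx = 84.8514.
Endpoint term: (f(11) + f(38))/2 = (2.39790 + 3.63759)/2 = 3.01774.
Integral + boundary = 87.8692.
Order-1 term: 1/12 · (0.0263158 − 0.0909091) = -0.00538278.
Running total after k=1: 87.8638.
Order-2 term: −1/720 · (3.64485e-05 − 0.00150263) = 2.03636e-06.

S_2 ≈ 87.8638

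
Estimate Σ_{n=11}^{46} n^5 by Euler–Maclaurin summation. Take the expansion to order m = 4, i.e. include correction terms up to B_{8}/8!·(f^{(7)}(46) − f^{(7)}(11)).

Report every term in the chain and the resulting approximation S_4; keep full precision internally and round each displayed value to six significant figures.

S_4 ≈ 1.68368e+09

∫_11^46 x^5 dx evaluates to 1.57875e+09.
½[f(11) + f(46)] = ½[161051 + 2.05963e+08] = 1.03062e+08.
So far: 1.68182e+09.
Order-1 term: 1/12 · (2.23873e+07 − 73205.0) = 1.85951e+06.
Partial sum through k=1: 1.68368e+09.
Order-2 term: −1/720 · (126960 − 7260.00) = -166.250.
Partial sum through k=2: 1.68368e+09.
Order-3 term: 1/30240 · (120.000 − 120.000) = 0.00000.
Partial sum through k=3: 1.68368e+09.
Order-4 term: −1/1209600 · (0.00000 − 0.00000) = 0.00000.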